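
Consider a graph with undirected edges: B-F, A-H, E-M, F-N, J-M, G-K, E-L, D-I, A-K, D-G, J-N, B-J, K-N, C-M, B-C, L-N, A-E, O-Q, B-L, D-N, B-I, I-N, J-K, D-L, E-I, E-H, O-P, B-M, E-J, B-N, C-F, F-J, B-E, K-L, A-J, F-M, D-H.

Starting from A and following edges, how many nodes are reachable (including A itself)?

14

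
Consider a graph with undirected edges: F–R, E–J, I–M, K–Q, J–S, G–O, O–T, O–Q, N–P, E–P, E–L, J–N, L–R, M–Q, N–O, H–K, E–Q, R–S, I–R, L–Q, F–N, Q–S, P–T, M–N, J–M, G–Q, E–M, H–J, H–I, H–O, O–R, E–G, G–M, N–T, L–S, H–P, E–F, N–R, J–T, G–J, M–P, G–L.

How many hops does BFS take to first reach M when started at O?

2

Level 0: O
Level 1: G, H, N, Q, R, T
Level 2: E, F, I, J, K, L, M, P, S
M first appears at level 2.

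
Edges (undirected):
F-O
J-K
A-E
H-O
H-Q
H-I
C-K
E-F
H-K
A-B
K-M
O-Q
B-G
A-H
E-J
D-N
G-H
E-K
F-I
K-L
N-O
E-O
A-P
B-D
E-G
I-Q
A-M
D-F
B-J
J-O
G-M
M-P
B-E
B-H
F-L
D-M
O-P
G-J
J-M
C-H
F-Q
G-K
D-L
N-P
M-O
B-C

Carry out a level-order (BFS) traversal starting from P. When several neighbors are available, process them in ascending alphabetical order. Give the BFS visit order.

Visit P; enqueue A, M, N, O → queue [A, M, N, O]
Visit A; enqueue B, E, H → queue [M, N, O, B, E, H]
Visit M; enqueue D, G, J, K → queue [N, O, B, E, H, D, G, J, K]
Visit N → queue [O, B, E, H, D, G, J, K]
Visit O; enqueue F, Q → queue [B, E, H, D, G, J, K, F, Q]
Visit B; enqueue C → queue [E, H, D, G, J, K, F, Q, C]
Visit E → queue [H, D, G, J, K, F, Q, C]
Visit H; enqueue I → queue [D, G, J, K, F, Q, C, I]
Visit D; enqueue L → queue [G, J, K, F, Q, C, I, L]
Visit G → queue [J, K, F, Q, C, I, L]
Visit J → queue [K, F, Q, C, I, L]
Visit K → queue [F, Q, C, I, L]
Visit F → queue [Q, C, I, L]
Visit Q → queue [C, I, L]
Visit C → queue [I, L]
Visit I → queue [L]
Visit L → queue []

P -> A -> M -> N -> O -> B -> E -> H -> D -> G -> J -> K -> F -> Q -> C -> I -> L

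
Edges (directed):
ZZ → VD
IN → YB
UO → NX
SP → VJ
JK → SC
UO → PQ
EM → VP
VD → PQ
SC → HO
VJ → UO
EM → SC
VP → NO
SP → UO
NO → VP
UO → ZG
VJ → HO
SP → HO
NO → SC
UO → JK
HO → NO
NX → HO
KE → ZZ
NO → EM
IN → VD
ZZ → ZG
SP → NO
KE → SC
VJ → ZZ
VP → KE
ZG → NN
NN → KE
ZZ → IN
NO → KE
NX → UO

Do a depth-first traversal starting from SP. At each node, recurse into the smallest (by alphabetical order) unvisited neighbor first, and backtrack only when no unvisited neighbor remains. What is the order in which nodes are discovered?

Visit SP
SP → HO
HO → NO
NO → EM
EM → SC
EM → VP
VP → KE
KE → ZZ
ZZ → IN
IN → VD
VD → PQ
IN → YB
ZZ → ZG
ZG → NN
SP → UO
UO → JK
UO → NX
SP → VJ

SP → HO → NO → EM → SC → VP → KE → ZZ → IN → VD → PQ → YB → ZG → NN → UO → JK → NX → VJ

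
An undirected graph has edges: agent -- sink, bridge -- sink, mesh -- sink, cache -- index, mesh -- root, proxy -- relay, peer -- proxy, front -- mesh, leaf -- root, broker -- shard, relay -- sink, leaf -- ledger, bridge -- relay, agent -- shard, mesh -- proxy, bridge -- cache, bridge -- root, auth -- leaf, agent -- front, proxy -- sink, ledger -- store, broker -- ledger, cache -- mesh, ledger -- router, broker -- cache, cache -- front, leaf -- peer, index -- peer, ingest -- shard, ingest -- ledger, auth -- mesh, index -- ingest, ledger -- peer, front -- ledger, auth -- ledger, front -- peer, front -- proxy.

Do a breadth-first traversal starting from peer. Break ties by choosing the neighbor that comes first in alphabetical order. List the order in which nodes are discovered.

peer → front → index → leaf → ledger → proxy → agent → cache → mesh → ingest → auth → root → broker → router → store → relay → sink → shard → bridge

Visit peer; enqueue front, index, leaf, ledger, proxy → queue [front, index, leaf, ledger, proxy]
Visit front; enqueue agent, cache, mesh → queue [index, leaf, ledger, proxy, agent, cache, mesh]
Visit index; enqueue ingest → queue [leaf, ledger, proxy, agent, cache, mesh, ingest]
Visit leaf; enqueue auth, root → queue [ledger, proxy, agent, cache, mesh, ingest, auth, root]
Visit ledger; enqueue broker, router, store → queue [proxy, agent, cache, mesh, ingest, auth, root, broker, router, store]
Visit proxy; enqueue relay, sink → queue [agent, cache, mesh, ingest, auth, root, broker, router, store, relay, sink]
Visit agent; enqueue shard → queue [cache, mesh, ingest, auth, root, broker, router, store, relay, sink, shard]
Visit cache; enqueue bridge → queue [mesh, ingest, auth, root, broker, router, store, relay, sink, shard, bridge]
Visit mesh → queue [ingest, auth, root, broker, router, store, relay, sink, shard, bridge]
Visit ingest → queue [auth, root, broker, router, store, relay, sink, shard, bridge]
Visit auth → queue [root, broker, router, store, relay, sink, shard, bridge]
Visit root → queue [broker, router, store, relay, sink, shard, bridge]
Visit broker → queue [router, store, relay, sink, shard, bridge]
Visit router → queue [store, relay, sink, shard, bridge]
Visit store → queue [relay, sink, shard, bridge]
Visit relay → queue [sink, shard, bridge]
Visit sink → queue [shard, bridge]
Visit shard → queue [bridge]
Visit bridge → queue []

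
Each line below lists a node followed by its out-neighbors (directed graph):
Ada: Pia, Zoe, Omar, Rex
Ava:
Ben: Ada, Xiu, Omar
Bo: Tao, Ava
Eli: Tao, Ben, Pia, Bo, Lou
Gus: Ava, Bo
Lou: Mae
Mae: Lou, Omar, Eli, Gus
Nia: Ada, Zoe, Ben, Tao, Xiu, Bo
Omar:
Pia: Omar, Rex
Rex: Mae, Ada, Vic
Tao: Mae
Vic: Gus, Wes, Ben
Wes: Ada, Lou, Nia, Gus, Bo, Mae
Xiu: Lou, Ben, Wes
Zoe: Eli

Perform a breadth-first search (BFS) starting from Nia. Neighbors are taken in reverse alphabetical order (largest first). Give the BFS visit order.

Nia Zoe Xiu Tao Bo Ben Ada Eli Wes Lou Mae Ava Omar Rex Pia Gus Vic

Visit Nia; enqueue Zoe, Xiu, Tao, Bo, Ben, Ada → queue [Zoe, Xiu, Tao, Bo, Ben, Ada]
Visit Zoe; enqueue Eli → queue [Xiu, Tao, Bo, Ben, Ada, Eli]
Visit Xiu; enqueue Wes, Lou → queue [Tao, Bo, Ben, Ada, Eli, Wes, Lou]
Visit Tao; enqueue Mae → queue [Bo, Ben, Ada, Eli, Wes, Lou, Mae]
Visit Bo; enqueue Ava → queue [Ben, Ada, Eli, Wes, Lou, Mae, Ava]
Visit Ben; enqueue Omar → queue [Ada, Eli, Wes, Lou, Mae, Ava, Omar]
Visit Ada; enqueue Rex, Pia → queue [Eli, Wes, Lou, Mae, Ava, Omar, Rex, Pia]
Visit Eli → queue [Wes, Lou, Mae, Ava, Omar, Rex, Pia]
Visit Wes; enqueue Gus → queue [Lou, Mae, Ava, Omar, Rex, Pia, Gus]
Visit Lou → queue [Mae, Ava, Omar, Rex, Pia, Gus]
Visit Mae → queue [Ava, Omar, Rex, Pia, Gus]
Visit Ava → queue [Omar, Rex, Pia, Gus]
Visit Omar → queue [Rex, Pia, Gus]
Visit Rex; enqueue Vic → queue [Pia, Gus, Vic]
Visit Pia → queue [Gus, Vic]
Visit Gus → queue [Vic]
Visit Vic → queue []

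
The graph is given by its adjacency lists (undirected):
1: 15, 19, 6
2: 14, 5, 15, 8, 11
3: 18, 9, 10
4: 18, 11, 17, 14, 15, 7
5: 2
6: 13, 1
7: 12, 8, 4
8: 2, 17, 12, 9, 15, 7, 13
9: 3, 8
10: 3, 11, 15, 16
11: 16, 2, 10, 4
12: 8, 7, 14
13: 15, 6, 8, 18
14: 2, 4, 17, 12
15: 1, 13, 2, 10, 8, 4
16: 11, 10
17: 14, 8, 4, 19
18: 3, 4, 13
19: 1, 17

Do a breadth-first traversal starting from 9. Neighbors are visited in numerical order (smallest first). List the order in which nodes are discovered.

9, 3, 8, 10, 18, 2, 7, 12, 13, 15, 17, 11, 16, 4, 5, 14, 6, 1, 19

Visit 9; enqueue 3, 8 → queue [3, 8]
Visit 3; enqueue 10, 18 → queue [8, 10, 18]
Visit 8; enqueue 2, 7, 12, 13, 15, 17 → queue [10, 18, 2, 7, 12, 13, 15, 17]
Visit 10; enqueue 11, 16 → queue [18, 2, 7, 12, 13, 15, 17, 11, 16]
Visit 18; enqueue 4 → queue [2, 7, 12, 13, 15, 17, 11, 16, 4]
Visit 2; enqueue 5, 14 → queue [7, 12, 13, 15, 17, 11, 16, 4, 5, 14]
Visit 7 → queue [12, 13, 15, 17, 11, 16, 4, 5, 14]
Visit 12 → queue [13, 15, 17, 11, 16, 4, 5, 14]
Visit 13; enqueue 6 → queue [15, 17, 11, 16, 4, 5, 14, 6]
Visit 15; enqueue 1 → queue [17, 11, 16, 4, 5, 14, 6, 1]
Visit 17; enqueue 19 → queue [11, 16, 4, 5, 14, 6, 1, 19]
Visit 11 → queue [16, 4, 5, 14, 6, 1, 19]
Visit 16 → queue [4, 5, 14, 6, 1, 19]
Visit 4 → queue [5, 14, 6, 1, 19]
Visit 5 → queue [14, 6, 1, 19]
Visit 14 → queue [6, 1, 19]
Visit 6 → queue [1, 19]
Visit 1 → queue [19]
Visit 19 → queue []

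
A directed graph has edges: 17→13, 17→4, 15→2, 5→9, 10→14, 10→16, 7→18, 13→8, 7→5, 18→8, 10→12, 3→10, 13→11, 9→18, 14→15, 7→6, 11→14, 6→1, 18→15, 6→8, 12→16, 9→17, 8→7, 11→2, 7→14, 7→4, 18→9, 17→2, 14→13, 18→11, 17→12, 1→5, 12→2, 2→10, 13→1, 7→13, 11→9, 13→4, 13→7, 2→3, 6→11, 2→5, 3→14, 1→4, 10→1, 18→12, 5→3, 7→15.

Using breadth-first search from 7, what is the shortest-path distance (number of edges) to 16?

Level 0: 7
Level 1: 4, 5, 6, 13, 14, 15, 18
Level 2: 1, 2, 3, 8, 9, 11, 12
Level 3: 10, 16, 17
16 first appears at level 3.

3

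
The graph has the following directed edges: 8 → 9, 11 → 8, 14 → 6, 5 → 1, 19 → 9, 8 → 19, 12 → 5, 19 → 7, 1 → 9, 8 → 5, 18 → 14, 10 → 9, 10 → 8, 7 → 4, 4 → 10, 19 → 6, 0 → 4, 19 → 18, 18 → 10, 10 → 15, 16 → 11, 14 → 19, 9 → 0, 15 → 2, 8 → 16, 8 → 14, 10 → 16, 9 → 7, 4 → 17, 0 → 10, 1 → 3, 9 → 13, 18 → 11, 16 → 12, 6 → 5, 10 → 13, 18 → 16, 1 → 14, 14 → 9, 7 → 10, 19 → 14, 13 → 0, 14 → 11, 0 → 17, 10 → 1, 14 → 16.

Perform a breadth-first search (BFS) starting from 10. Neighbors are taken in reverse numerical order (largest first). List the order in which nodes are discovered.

10 -> 16 -> 15 -> 13 -> 9 -> 8 -> 1 -> 12 -> 11 -> 2 -> 0 -> 7 -> 19 -> 14 -> 5 -> 3 -> 17 -> 4 -> 18 -> 6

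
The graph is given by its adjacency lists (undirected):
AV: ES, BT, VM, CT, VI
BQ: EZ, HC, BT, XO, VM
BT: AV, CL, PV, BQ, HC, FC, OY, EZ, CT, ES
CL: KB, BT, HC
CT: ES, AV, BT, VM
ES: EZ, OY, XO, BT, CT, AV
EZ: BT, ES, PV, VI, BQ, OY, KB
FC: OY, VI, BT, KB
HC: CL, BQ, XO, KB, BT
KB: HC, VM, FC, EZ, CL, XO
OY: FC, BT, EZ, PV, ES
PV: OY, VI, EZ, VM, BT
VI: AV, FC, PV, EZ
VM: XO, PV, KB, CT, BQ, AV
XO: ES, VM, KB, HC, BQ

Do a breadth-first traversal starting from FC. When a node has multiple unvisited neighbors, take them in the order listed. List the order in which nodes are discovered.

FC, OY, VI, BT, KB, EZ, PV, ES, AV, CL, BQ, HC, CT, VM, XO

Visit FC; enqueue OY, VI, BT, KB → queue [OY, VI, BT, KB]
Visit OY; enqueue EZ, PV, ES → queue [VI, BT, KB, EZ, PV, ES]
Visit VI; enqueue AV → queue [BT, KB, EZ, PV, ES, AV]
Visit BT; enqueue CL, BQ, HC, CT → queue [KB, EZ, PV, ES, AV, CL, BQ, HC, CT]
Visit KB; enqueue VM, XO → queue [EZ, PV, ES, AV, CL, BQ, HC, CT, VM, XO]
Visit EZ → queue [PV, ES, AV, CL, BQ, HC, CT, VM, XO]
Visit PV → queue [ES, AV, CL, BQ, HC, CT, VM, XO]
Visit ES → queue [AV, CL, BQ, HC, CT, VM, XO]
Visit AV → queue [CL, BQ, HC, CT, VM, XO]
Visit CL → queue [BQ, HC, CT, VM, XO]
Visit BQ → queue [HC, CT, VM, XO]
Visit HC → queue [CT, VM, XO]
Visit CT → queue [VM, XO]
Visit VM → queue [XO]
Visit XO → queue []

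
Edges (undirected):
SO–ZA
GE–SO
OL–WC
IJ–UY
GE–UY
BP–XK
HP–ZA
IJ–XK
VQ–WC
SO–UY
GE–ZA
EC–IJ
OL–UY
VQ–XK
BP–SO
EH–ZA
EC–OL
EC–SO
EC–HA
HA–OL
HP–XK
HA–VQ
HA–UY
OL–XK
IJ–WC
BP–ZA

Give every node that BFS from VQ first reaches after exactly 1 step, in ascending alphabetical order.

HA, WC, XK

Level 0: VQ
Level 1: HA, WC, XK
Level 2: BP, EC, HP, IJ, OL, UY
Level 3: GE, SO, ZA
Level 4: EH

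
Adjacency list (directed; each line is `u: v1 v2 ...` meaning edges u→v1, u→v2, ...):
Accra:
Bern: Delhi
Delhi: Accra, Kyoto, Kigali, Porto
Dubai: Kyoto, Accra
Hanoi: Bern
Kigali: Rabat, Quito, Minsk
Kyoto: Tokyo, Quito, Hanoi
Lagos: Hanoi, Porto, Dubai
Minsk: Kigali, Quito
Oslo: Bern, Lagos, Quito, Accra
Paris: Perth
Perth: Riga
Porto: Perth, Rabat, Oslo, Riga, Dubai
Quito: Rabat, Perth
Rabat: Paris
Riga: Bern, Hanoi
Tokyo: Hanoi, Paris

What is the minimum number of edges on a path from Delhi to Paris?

3

Level 0: Delhi
Level 1: Accra, Kigali, Kyoto, Porto
Level 2: Dubai, Hanoi, Minsk, Oslo, Perth, Quito, Rabat, Riga, Tokyo
Level 3: Bern, Lagos, Paris
Paris first appears at level 3.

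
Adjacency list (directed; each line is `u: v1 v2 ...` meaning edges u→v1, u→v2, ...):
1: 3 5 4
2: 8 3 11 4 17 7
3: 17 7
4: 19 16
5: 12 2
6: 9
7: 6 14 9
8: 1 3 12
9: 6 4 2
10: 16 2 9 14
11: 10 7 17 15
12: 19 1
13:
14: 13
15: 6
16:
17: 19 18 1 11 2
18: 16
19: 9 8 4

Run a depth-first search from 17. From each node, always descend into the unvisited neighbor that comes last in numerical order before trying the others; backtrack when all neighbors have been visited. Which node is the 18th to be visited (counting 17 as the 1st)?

3

Visit 17
17 → 19
19 → 9
9 → 6
9 → 4
4 → 16
9 → 2
2 → 11
11 → 15
11 → 10
10 → 14
14 → 13
11 → 7
2 → 8
8 → 12
12 → 1
1 → 5
1 → 3
17 → 18

Visit order: 17, 19, 9, 6, 4, 16, 2, 11, 15, 10, 14, 13, 7, 8, 12, 1, 5, 3, 18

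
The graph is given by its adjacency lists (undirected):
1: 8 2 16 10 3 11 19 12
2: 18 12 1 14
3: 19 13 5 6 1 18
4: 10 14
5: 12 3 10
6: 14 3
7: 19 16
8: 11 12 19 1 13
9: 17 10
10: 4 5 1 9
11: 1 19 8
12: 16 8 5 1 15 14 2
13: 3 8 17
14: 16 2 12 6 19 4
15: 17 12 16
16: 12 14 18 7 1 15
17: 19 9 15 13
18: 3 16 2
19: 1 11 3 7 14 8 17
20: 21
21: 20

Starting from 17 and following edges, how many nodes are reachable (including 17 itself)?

19

BFS from 17 visits: 17, 9, 13, 15, 19, 10, 3, 8, 12, 16, 1, 7, 11, 14, 4, 5, 6, 18, 2
Reachable nodes: 19 of 21 total.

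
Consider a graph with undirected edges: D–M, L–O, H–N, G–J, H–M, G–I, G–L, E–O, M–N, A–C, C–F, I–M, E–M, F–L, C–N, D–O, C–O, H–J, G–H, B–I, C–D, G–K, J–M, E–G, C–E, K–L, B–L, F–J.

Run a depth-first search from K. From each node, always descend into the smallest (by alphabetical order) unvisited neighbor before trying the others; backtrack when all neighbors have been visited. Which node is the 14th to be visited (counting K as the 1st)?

O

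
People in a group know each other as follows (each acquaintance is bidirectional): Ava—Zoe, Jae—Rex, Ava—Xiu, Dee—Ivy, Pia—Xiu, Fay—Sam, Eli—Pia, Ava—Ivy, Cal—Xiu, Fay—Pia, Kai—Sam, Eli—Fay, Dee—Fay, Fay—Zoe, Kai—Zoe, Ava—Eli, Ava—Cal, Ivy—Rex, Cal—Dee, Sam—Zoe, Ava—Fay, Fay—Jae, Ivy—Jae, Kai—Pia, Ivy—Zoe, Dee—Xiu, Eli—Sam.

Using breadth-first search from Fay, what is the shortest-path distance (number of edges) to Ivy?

2

Level 0: Fay
Level 1: Ava, Dee, Eli, Jae, Pia, Sam, Zoe
Level 2: Cal, Ivy, Kai, Rex, Xiu
Ivy first appears at level 2.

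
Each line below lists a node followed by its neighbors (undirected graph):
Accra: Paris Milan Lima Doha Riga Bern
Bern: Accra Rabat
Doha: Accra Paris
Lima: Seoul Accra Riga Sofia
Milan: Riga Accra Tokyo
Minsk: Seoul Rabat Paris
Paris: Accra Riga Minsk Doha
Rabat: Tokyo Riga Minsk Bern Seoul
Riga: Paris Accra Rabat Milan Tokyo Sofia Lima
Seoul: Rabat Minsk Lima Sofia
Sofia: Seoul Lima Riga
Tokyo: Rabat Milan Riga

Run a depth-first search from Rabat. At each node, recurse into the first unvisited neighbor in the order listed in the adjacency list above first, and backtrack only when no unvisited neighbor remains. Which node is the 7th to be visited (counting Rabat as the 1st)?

Lima

Visit Rabat
Rabat → Tokyo
Tokyo → Milan
Milan → Riga
Riga → Paris
Paris → Accra
Accra → Lima
Lima → Seoul
Seoul → Minsk
Seoul → Sofia
Accra → Doha
Accra → Bern

Visit order: Rabat, Tokyo, Milan, Riga, Paris, Accra, Lima, Seoul, Minsk, Sofia, Doha, Bern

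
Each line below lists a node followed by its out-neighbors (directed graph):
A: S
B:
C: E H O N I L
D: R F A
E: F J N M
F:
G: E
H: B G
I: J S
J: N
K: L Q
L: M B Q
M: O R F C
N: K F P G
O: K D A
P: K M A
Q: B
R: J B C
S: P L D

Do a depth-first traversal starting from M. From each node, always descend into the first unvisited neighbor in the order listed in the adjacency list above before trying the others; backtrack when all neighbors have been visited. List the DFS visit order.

M → O → K → L → B → Q → D → R → J → N → F → P → A → S → G → E → C → H → I

Visit M
M → O
O → K
K → L
L → B
L → Q
O → D
D → R
R → J
J → N
N → F
N → P
P → A
A → S
N → G
G → E
R → C
C → H
C → I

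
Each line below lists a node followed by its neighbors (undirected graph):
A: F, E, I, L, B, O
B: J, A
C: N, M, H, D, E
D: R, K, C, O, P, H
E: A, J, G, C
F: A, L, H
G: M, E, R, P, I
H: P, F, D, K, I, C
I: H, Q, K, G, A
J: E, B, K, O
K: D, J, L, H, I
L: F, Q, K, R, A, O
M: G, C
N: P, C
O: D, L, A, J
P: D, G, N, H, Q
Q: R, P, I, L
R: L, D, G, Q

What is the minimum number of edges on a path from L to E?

Level 0: L
Level 1: A, F, K, O, Q, R
Level 2: B, D, E, G, H, I, J, P
Level 3: C, M, N
E first appears at level 2.

2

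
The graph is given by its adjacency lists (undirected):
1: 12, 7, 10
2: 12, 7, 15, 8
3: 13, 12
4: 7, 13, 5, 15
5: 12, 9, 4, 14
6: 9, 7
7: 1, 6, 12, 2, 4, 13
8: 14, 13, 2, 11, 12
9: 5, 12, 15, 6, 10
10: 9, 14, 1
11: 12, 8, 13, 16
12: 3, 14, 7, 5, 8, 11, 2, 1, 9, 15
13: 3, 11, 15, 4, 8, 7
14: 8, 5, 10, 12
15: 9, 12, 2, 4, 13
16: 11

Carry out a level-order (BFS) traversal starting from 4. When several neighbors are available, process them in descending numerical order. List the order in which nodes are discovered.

Visit 4; enqueue 15, 13, 7, 5 → queue [15, 13, 7, 5]
Visit 15; enqueue 12, 9, 2 → queue [13, 7, 5, 12, 9, 2]
Visit 13; enqueue 11, 8, 3 → queue [7, 5, 12, 9, 2, 11, 8, 3]
Visit 7; enqueue 6, 1 → queue [5, 12, 9, 2, 11, 8, 3, 6, 1]
Visit 5; enqueue 14 → queue [12, 9, 2, 11, 8, 3, 6, 1, 14]
Visit 12 → queue [9, 2, 11, 8, 3, 6, 1, 14]
Visit 9; enqueue 10 → queue [2, 11, 8, 3, 6, 1, 14, 10]
Visit 2 → queue [11, 8, 3, 6, 1, 14, 10]
Visit 11; enqueue 16 → queue [8, 3, 6, 1, 14, 10, 16]
Visit 8 → queue [3, 6, 1, 14, 10, 16]
Visit 3 → queue [6, 1, 14, 10, 16]
Visit 6 → queue [1, 14, 10, 16]
Visit 1 → queue [14, 10, 16]
Visit 14 → queue [10, 16]
Visit 10 → queue [16]
Visit 16 → queue []

4 → 15 → 13 → 7 → 5 → 12 → 9 → 2 → 11 → 8 → 3 → 6 → 1 → 14 → 10 → 16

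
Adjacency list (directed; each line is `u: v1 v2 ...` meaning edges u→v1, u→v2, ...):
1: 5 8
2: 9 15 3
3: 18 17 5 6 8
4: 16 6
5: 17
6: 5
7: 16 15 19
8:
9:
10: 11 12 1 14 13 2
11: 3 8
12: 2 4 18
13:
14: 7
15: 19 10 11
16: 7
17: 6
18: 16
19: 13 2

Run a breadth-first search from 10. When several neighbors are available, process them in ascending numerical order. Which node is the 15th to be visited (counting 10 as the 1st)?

7

Visit 10; enqueue 1, 2, 11, 12, 13, 14 → queue [1, 2, 11, 12, 13, 14]
Visit 1; enqueue 5, 8 → queue [2, 11, 12, 13, 14, 5, 8]
Visit 2; enqueue 3, 9, 15 → queue [11, 12, 13, 14, 5, 8, 3, 9, 15]
Visit 11 → queue [12, 13, 14, 5, 8, 3, 9, 15]
Visit 12; enqueue 4, 18 → queue [13, 14, 5, 8, 3, 9, 15, 4, 18]
Visit 13 → queue [14, 5, 8, 3, 9, 15, 4, 18]
Visit 14; enqueue 7 → queue [5, 8, 3, 9, 15, 4, 18, 7]
Visit 5; enqueue 17 → queue [8, 3, 9, 15, 4, 18, 7, 17]
Visit 8 → queue [3, 9, 15, 4, 18, 7, 17]
Visit 3; enqueue 6 → queue [9, 15, 4, 18, 7, 17, 6]
Visit 9 → queue [15, 4, 18, 7, 17, 6]
Visit 15; enqueue 19 → queue [4, 18, 7, 17, 6, 19]
Visit 4; enqueue 16 → queue [18, 7, 17, 6, 19, 16]
Visit 18 → queue [7, 17, 6, 19, 16]
Visit 7 → queue [17, 6, 19, 16]
Visit 17 → queue [6, 19, 16]
Visit 6 → queue [19, 16]
Visit 19 → queue [16]
Visit 16 → queue []

Visit order: 10, 1, 2, 11, 12, 13, 14, 5, 8, 3, 9, 15, 4, 18, 7, 17, 6, 19, 16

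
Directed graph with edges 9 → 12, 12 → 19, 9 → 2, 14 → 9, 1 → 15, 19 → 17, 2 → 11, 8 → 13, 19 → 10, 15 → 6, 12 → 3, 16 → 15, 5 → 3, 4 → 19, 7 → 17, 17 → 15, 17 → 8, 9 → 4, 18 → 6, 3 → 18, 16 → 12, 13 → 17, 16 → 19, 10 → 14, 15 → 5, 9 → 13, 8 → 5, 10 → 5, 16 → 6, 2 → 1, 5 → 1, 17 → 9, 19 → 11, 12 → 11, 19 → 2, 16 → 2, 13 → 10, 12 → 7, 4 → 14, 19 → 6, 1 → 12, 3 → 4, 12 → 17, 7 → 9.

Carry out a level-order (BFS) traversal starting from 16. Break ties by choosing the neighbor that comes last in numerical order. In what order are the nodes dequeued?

Visit 16; enqueue 19, 15, 12, 6, 2 → queue [19, 15, 12, 6, 2]
Visit 19; enqueue 17, 11, 10 → queue [15, 12, 6, 2, 17, 11, 10]
Visit 15; enqueue 5 → queue [12, 6, 2, 17, 11, 10, 5]
Visit 12; enqueue 7, 3 → queue [6, 2, 17, 11, 10, 5, 7, 3]
Visit 6 → queue [2, 17, 11, 10, 5, 7, 3]
Visit 2; enqueue 1 → queue [17, 11, 10, 5, 7, 3, 1]
Visit 17; enqueue 9, 8 → queue [11, 10, 5, 7, 3, 1, 9, 8]
Visit 11 → queue [10, 5, 7, 3, 1, 9, 8]
Visit 10; enqueue 14 → queue [5, 7, 3, 1, 9, 8, 14]
Visit 5 → queue [7, 3, 1, 9, 8, 14]
Visit 7 → queue [3, 1, 9, 8, 14]
Visit 3; enqueue 18, 4 → queue [1, 9, 8, 14, 18, 4]
Visit 1 → queue [9, 8, 14, 18, 4]
Visit 9; enqueue 13 → queue [8, 14, 18, 4, 13]
Visit 8 → queue [14, 18, 4, 13]
Visit 14 → queue [18, 4, 13]
Visit 18 → queue [4, 13]
Visit 4 → queue [13]
Visit 13 → queue []

16 → 19 → 15 → 12 → 6 → 2 → 17 → 11 → 10 → 5 → 7 → 3 → 1 → 9 → 8 → 14 → 18 → 4 → 13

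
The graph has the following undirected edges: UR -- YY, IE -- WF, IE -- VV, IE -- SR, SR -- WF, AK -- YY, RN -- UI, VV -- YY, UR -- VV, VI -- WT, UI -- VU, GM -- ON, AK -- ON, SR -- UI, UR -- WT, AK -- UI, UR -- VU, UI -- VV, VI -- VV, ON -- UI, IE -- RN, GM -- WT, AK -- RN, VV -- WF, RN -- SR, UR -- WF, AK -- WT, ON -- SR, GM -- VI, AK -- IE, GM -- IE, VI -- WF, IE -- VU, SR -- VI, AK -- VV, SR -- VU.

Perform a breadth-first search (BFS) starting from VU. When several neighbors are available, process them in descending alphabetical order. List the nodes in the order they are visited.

Visit VU; enqueue UR, UI, SR, IE → queue [UR, UI, SR, IE]
Visit UR; enqueue YY, WT, WF, VV → queue [UI, SR, IE, YY, WT, WF, VV]
Visit UI; enqueue RN, ON, AK → queue [SR, IE, YY, WT, WF, VV, RN, ON, AK]
Visit SR; enqueue VI → queue [IE, YY, WT, WF, VV, RN, ON, AK, VI]
Visit IE; enqueue GM → queue [YY, WT, WF, VV, RN, ON, AK, VI, GM]
Visit YY → queue [WT, WF, VV, RN, ON, AK, VI, GM]
Visit WT → queue [WF, VV, RN, ON, AK, VI, GM]
Visit WF → queue [VV, RN, ON, AK, VI, GM]
Visit VV → queue [RN, ON, AK, VI, GM]
Visit RN → queue [ON, AK, VI, GM]
Visit ON → queue [AK, VI, GM]
Visit AK → queue [VI, GM]
Visit VI → queue [GM]
Visit GM → queue []

VU, UR, UI, SR, IE, YY, WT, WF, VV, RN, ON, AK, VI, GM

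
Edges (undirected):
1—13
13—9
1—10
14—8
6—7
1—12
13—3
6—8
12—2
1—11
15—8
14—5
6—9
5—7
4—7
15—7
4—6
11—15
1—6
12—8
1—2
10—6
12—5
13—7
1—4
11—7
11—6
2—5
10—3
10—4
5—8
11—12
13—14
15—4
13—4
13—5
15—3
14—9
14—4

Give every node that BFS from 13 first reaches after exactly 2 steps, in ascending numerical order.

2, 6, 8, 10, 11, 12, 15

Level 0: 13
Level 1: 1, 3, 4, 5, 7, 9, 14
Level 2: 2, 6, 8, 10, 11, 12, 15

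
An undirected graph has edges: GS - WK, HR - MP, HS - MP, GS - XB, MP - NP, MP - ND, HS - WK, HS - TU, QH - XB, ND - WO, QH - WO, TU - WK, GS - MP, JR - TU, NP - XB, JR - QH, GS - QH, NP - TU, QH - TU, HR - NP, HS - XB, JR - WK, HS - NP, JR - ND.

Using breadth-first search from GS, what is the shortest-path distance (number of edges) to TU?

2

Level 0: GS
Level 1: MP, QH, WK, XB
Level 2: HR, HS, JR, ND, NP, TU, WO
TU first appears at level 2.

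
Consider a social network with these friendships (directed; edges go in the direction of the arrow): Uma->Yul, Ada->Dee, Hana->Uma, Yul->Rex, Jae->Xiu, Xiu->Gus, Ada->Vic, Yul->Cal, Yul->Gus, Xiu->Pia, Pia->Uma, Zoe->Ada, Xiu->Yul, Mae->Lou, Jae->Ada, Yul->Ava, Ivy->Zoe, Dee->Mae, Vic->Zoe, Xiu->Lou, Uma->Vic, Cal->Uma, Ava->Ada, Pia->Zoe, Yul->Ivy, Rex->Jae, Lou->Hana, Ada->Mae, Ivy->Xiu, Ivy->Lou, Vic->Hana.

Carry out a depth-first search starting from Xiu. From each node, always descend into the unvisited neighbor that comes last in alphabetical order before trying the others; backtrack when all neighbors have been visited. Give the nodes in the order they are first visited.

Xiu -> Yul -> Rex -> Jae -> Ada -> Vic -> Zoe -> Hana -> Uma -> Mae -> Lou -> Dee -> Ivy -> Gus -> Cal -> Ava -> Pia

Visit Xiu
Xiu → Yul
Yul → Rex
Rex → Jae
Jae → Ada
Ada → Vic
Vic → Zoe
Vic → Hana
Hana → Uma
Ada → Mae
Mae → Lou
Ada → Dee
Yul → Ivy
Yul → Gus
Yul → Cal
Yul → Ava
Xiu → Pia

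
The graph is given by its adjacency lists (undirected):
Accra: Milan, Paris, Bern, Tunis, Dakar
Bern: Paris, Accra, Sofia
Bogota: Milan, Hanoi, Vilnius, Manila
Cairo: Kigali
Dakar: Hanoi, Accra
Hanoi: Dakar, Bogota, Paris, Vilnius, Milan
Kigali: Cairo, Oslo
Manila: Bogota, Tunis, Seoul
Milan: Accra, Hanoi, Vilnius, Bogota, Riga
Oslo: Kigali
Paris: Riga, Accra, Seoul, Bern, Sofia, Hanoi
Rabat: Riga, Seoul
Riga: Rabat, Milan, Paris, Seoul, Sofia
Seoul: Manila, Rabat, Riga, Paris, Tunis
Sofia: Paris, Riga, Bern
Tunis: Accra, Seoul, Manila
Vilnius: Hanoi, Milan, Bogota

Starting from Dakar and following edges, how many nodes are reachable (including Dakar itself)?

14

BFS from Dakar visits: Dakar, Accra, Hanoi, Bern, Milan, Paris, Tunis, Bogota, Vilnius, Sofia, Riga, Seoul, Manila, Rabat
Reachable nodes: 14 of 17 total.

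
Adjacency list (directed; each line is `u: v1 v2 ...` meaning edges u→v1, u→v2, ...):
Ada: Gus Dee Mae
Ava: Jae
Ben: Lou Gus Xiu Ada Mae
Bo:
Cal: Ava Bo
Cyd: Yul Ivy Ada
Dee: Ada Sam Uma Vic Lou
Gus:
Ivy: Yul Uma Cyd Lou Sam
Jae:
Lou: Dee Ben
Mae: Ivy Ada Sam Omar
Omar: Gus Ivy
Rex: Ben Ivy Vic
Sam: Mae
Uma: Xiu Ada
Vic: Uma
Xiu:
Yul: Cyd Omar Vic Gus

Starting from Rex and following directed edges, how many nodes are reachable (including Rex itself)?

BFS from Rex visits: Rex, Ben, Ivy, Vic, Lou, Gus, Xiu, Ada, Mae, Yul, Uma, Cyd, Sam, Dee, Omar
Reachable nodes: 15 of 19 total.

15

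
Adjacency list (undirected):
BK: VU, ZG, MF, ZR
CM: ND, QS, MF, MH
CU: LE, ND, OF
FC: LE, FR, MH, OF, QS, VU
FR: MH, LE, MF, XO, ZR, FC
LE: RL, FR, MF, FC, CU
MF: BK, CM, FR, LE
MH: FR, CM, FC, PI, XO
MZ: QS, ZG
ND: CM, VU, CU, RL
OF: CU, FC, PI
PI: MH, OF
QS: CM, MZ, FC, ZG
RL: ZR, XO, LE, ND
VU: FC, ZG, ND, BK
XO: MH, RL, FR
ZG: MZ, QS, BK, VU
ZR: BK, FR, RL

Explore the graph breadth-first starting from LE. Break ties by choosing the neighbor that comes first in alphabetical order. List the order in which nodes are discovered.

LE, CU, FC, FR, MF, RL, ND, OF, MH, QS, VU, XO, ZR, BK, CM, PI, MZ, ZG

Visit LE; enqueue CU, FC, FR, MF, RL → queue [CU, FC, FR, MF, RL]
Visit CU; enqueue ND, OF → queue [FC, FR, MF, RL, ND, OF]
Visit FC; enqueue MH, QS, VU → queue [FR, MF, RL, ND, OF, MH, QS, VU]
Visit FR; enqueue XO, ZR → queue [MF, RL, ND, OF, MH, QS, VU, XO, ZR]
Visit MF; enqueue BK, CM → queue [RL, ND, OF, MH, QS, VU, XO, ZR, BK, CM]
Visit RL → queue [ND, OF, MH, QS, VU, XO, ZR, BK, CM]
Visit ND → queue [OF, MH, QS, VU, XO, ZR, BK, CM]
Visit OF; enqueue PI → queue [MH, QS, VU, XO, ZR, BK, CM, PI]
Visit MH → queue [QS, VU, XO, ZR, BK, CM, PI]
Visit QS; enqueue MZ, ZG → queue [VU, XO, ZR, BK, CM, PI, MZ, ZG]
Visit VU → queue [XO, ZR, BK, CM, PI, MZ, ZG]
Visit XO → queue [ZR, BK, CM, PI, MZ, ZG]
Visit ZR → queue [BK, CM, PI, MZ, ZG]
Visit BK → queue [CM, PI, MZ, ZG]
Visit CM → queue [PI, MZ, ZG]
Visit PI → queue [MZ, ZG]
Visit MZ → queue [ZG]
Visit ZG → queue []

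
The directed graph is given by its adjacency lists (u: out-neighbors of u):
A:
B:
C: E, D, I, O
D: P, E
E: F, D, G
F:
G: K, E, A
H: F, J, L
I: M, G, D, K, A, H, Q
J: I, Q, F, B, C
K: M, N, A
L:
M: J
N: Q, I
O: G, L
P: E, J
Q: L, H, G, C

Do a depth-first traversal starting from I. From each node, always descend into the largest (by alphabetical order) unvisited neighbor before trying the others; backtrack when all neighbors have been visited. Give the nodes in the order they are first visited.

Visit I
I → Q
Q → L
Q → H
H → J
J → F
J → C
C → O
O → G
G → K
K → N
K → M
K → A
G → E
E → D
D → P
J → B

I → Q → L → H → J → F → C → O → G → K → N → M → A → E → D → P → B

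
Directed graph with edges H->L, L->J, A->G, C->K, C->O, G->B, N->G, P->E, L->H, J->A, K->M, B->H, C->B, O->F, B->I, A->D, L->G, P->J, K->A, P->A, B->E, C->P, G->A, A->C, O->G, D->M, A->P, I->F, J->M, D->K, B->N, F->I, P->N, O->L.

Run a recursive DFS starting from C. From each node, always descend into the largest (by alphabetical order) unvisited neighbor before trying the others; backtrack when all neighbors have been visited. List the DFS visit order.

Visit C
C → P
P → N
N → G
G → B
B → I
I → F
B → H
H → L
L → J
J → M
J → A
A → D
D → K
B → E
C → O

C, P, N, G, B, I, F, H, L, J, M, A, D, K, E, O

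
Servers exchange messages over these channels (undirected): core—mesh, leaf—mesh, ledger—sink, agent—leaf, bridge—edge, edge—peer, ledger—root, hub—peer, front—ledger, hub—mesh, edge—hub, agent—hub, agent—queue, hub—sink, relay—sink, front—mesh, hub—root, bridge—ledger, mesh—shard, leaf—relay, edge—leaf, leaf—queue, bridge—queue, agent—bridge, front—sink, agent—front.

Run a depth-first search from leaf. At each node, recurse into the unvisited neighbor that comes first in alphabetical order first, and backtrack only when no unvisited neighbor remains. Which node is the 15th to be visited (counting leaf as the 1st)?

queue

Visit leaf
leaf → agent
agent → bridge
bridge → edge
edge → hub
hub → mesh
mesh → core
mesh → front
front → ledger
ledger → root
ledger → sink
sink → relay
mesh → shard
hub → peer
bridge → queue

Visit order: leaf, agent, bridge, edge, hub, mesh, core, front, ledger, root, sink, relay, shard, peer, queue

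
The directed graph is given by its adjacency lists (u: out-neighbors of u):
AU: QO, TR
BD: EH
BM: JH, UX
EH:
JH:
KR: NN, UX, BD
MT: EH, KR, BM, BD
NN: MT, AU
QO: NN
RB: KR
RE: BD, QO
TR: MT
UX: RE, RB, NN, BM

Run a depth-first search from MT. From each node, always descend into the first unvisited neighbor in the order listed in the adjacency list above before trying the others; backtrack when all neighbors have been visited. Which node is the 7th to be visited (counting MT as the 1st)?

TR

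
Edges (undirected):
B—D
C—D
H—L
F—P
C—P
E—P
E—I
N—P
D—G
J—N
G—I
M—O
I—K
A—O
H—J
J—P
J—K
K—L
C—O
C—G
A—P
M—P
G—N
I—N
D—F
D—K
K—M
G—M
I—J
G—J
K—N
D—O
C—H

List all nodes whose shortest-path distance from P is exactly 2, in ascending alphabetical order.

D, G, H, I, K, O

Level 0: P
Level 1: A, C, E, F, J, M, N
Level 2: D, G, H, I, K, O
Level 3: B, L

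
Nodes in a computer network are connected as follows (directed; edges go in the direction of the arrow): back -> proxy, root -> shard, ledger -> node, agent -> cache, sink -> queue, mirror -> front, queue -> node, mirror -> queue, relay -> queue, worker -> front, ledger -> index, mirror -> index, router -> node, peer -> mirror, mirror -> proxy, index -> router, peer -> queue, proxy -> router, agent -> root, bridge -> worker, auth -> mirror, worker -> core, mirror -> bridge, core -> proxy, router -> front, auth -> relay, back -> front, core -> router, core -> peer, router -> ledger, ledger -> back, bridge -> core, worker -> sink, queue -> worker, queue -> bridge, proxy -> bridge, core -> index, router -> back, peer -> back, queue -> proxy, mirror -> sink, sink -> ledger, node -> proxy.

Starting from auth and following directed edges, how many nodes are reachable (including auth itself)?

16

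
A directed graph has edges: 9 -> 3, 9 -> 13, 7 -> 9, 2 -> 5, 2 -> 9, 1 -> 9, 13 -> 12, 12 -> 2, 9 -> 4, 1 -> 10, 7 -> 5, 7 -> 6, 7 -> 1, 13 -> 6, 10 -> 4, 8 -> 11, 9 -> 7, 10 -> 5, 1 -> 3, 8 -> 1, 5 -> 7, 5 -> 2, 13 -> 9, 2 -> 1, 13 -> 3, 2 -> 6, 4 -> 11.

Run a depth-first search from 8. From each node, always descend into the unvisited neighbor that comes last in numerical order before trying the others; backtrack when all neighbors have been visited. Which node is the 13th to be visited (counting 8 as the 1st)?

4

Visit 8
8 → 11
8 → 1
1 → 10
10 → 5
5 → 7
7 → 9
9 → 13
13 → 12
12 → 2
2 → 6
13 → 3
9 → 4

Visit order: 8, 11, 1, 10, 5, 7, 9, 13, 12, 2, 6, 3, 4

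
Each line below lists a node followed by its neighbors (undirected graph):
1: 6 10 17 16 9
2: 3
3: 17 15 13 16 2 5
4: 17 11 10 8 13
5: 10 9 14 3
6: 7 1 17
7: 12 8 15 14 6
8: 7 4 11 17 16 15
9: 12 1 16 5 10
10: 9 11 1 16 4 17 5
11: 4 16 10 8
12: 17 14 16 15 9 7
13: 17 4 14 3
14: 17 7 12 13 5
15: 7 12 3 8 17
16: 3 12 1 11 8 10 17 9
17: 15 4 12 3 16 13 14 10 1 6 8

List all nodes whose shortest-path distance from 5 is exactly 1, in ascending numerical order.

Level 0: 5
Level 1: 3, 9, 10, 14
Level 2: 1, 2, 4, 7, 11, 12, 13, 15, 16, 17
Level 3: 6, 8

3, 9, 10, 14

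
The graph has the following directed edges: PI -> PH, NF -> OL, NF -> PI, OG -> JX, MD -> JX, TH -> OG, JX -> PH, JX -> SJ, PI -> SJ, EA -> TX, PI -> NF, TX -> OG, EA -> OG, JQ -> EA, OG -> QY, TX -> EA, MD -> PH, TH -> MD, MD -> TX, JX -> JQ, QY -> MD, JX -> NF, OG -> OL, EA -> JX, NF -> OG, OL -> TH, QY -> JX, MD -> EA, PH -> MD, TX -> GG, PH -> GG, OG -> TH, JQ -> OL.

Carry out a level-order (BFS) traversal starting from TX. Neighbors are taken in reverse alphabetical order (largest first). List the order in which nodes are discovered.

TX -> OG -> GG -> EA -> TH -> QY -> OL -> JX -> MD -> SJ -> PH -> NF -> JQ -> PI

Visit TX; enqueue OG, GG, EA → queue [OG, GG, EA]
Visit OG; enqueue TH, QY, OL, JX → queue [GG, EA, TH, QY, OL, JX]
Visit GG → queue [EA, TH, QY, OL, JX]
Visit EA → queue [TH, QY, OL, JX]
Visit TH; enqueue MD → queue [QY, OL, JX, MD]
Visit QY → queue [OL, JX, MD]
Visit OL → queue [JX, MD]
Visit JX; enqueue SJ, PH, NF, JQ → queue [MD, SJ, PH, NF, JQ]
Visit MD → queue [SJ, PH, NF, JQ]
Visit SJ → queue [PH, NF, JQ]
Visit PH → queue [NF, JQ]
Visit NF; enqueue PI → queue [JQ, PI]
Visit JQ → queue [PI]
Visit PI → queue []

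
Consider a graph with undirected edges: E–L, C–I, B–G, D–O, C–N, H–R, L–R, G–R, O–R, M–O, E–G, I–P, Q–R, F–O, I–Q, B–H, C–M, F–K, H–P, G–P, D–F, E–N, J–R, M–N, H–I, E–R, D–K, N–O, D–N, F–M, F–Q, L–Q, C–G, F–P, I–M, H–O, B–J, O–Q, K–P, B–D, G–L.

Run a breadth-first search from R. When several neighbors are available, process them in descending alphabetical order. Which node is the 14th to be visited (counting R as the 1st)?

B

Visit R; enqueue Q, O, L, J, H, G, E → queue [Q, O, L, J, H, G, E]
Visit Q; enqueue I, F → queue [O, L, J, H, G, E, I, F]
Visit O; enqueue N, M, D → queue [L, J, H, G, E, I, F, N, M, D]
Visit L → queue [J, H, G, E, I, F, N, M, D]
Visit J; enqueue B → queue [H, G, E, I, F, N, M, D, B]
Visit H; enqueue P → queue [G, E, I, F, N, M, D, B, P]
Visit G; enqueue C → queue [E, I, F, N, M, D, B, P, C]
Visit E → queue [I, F, N, M, D, B, P, C]
Visit I → queue [F, N, M, D, B, P, C]
Visit F; enqueue K → queue [N, M, D, B, P, C, K]
Visit N → queue [M, D, B, P, C, K]
Visit M → queue [D, B, P, C, K]
Visit D → queue [B, P, C, K]
Visit B → queue [P, C, K]
Visit P → queue [C, K]
Visit C → queue [K]
Visit K → queue []

Visit order: R, Q, O, L, J, H, G, E, I, F, N, M, D, B, P, C, K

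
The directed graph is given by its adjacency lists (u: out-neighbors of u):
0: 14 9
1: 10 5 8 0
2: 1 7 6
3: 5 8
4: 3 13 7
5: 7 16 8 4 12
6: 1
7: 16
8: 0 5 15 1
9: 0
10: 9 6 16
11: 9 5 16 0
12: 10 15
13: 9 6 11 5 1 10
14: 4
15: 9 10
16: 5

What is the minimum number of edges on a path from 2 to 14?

3

Level 0: 2
Level 1: 1, 6, 7
Level 2: 0, 5, 8, 10, 16
Level 3: 4, 9, 12, 14, 15
Level 4: 3, 13
Level 5: 11
14 first appears at level 3.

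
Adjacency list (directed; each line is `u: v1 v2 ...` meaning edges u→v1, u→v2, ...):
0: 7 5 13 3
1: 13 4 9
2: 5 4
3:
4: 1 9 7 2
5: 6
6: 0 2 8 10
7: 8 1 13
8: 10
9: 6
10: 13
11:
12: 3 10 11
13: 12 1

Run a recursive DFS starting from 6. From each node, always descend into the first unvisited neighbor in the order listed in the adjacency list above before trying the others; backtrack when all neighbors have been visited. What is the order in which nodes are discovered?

6, 0, 7, 8, 10, 13, 12, 3, 11, 1, 4, 9, 2, 5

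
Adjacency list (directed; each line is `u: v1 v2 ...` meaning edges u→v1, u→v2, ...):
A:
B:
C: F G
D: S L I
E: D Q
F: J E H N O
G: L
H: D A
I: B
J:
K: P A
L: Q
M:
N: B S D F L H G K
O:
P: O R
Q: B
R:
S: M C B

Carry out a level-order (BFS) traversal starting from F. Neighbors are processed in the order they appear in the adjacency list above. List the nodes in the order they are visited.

Visit F; enqueue J, E, H, N, O → queue [J, E, H, N, O]
Visit J → queue [E, H, N, O]
Visit E; enqueue D, Q → queue [H, N, O, D, Q]
Visit H; enqueue A → queue [N, O, D, Q, A]
Visit N; enqueue B, S, L, G, K → queue [O, D, Q, A, B, S, L, G, K]
Visit O → queue [D, Q, A, B, S, L, G, K]
Visit D; enqueue I → queue [Q, A, B, S, L, G, K, I]
Visit Q → queue [A, B, S, L, G, K, I]
Visit A → queue [B, S, L, G, K, I]
Visit B → queue [S, L, G, K, I]
Visit S; enqueue M, C → queue [L, G, K, I, M, C]
Visit L → queue [G, K, I, M, C]
Visit G → queue [K, I, M, C]
Visit K; enqueue P → queue [I, M, C, P]
Visit I → queue [M, C, P]
Visit M → queue [C, P]
Visit C → queue [P]
Visit P; enqueue R → queue [R]
Visit R → queue []

F -> J -> E -> H -> N -> O -> D -> Q -> A -> B -> S -> L -> G -> K -> I -> M -> C -> P -> R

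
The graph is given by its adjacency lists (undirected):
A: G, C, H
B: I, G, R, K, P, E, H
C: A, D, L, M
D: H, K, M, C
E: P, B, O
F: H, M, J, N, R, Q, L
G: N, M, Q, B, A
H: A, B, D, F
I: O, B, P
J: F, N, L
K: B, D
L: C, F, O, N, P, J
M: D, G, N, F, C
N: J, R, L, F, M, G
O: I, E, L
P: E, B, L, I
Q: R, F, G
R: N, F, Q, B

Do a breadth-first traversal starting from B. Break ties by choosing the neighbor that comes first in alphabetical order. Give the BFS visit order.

B, E, G, H, I, K, P, R, O, A, M, N, Q, D, F, L, C, J

Visit B; enqueue E, G, H, I, K, P, R → queue [E, G, H, I, K, P, R]
Visit E; enqueue O → queue [G, H, I, K, P, R, O]
Visit G; enqueue A, M, N, Q → queue [H, I, K, P, R, O, A, M, N, Q]
Visit H; enqueue D, F → queue [I, K, P, R, O, A, M, N, Q, D, F]
Visit I → queue [K, P, R, O, A, M, N, Q, D, F]
Visit K → queue [P, R, O, A, M, N, Q, D, F]
Visit P; enqueue L → queue [R, O, A, M, N, Q, D, F, L]
Visit R → queue [O, A, M, N, Q, D, F, L]
Visit O → queue [A, M, N, Q, D, F, L]
Visit A; enqueue C → queue [M, N, Q, D, F, L, C]
Visit M → queue [N, Q, D, F, L, C]
Visit N; enqueue J → queue [Q, D, F, L, C, J]
Visit Q → queue [D, F, L, C, J]
Visit D → queue [F, L, C, J]
Visit F → queue [L, C, J]
Visit L → queue [C, J]
Visit C → queue [J]
Visit J → queue []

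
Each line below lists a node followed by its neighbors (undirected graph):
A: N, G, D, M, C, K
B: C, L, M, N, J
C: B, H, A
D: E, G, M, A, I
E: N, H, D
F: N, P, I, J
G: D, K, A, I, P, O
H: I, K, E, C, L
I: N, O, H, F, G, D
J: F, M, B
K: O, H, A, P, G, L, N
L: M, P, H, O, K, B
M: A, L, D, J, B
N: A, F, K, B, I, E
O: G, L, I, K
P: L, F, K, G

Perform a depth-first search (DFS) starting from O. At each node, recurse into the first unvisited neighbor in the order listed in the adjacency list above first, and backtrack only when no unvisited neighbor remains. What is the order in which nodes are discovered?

Visit O
O → G
G → D
D → E
E → N
N → A
A → M
M → L
L → P
P → F
F → I
I → H
H → K
H → C
C → B
B → J

O, G, D, E, N, A, M, L, P, F, I, H, K, C, B, J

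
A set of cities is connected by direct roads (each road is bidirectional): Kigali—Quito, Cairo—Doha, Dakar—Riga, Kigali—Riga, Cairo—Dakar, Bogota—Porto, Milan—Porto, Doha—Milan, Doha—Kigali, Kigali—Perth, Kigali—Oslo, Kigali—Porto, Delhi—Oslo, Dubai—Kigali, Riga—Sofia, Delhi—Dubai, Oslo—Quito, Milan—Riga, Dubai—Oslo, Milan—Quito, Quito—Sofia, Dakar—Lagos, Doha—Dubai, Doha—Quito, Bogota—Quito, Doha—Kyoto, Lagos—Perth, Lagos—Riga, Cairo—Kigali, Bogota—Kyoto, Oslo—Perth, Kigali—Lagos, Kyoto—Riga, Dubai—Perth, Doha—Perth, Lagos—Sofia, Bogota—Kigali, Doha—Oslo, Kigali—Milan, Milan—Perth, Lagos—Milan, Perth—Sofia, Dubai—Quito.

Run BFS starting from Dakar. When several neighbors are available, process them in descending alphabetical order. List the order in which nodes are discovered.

Dakar, Riga, Lagos, Cairo, Sofia, Milan, Kyoto, Kigali, Perth, Doha, Quito, Porto, Bogota, Oslo, Dubai, Delhi

Visit Dakar; enqueue Riga, Lagos, Cairo → queue [Riga, Lagos, Cairo]
Visit Riga; enqueue Sofia, Milan, Kyoto, Kigali → queue [Lagos, Cairo, Sofia, Milan, Kyoto, Kigali]
Visit Lagos; enqueue Perth → queue [Cairo, Sofia, Milan, Kyoto, Kigali, Perth]
Visit Cairo; enqueue Doha → queue [Sofia, Milan, Kyoto, Kigali, Perth, Doha]
Visit Sofia; enqueue Quito → queue [Milan, Kyoto, Kigali, Perth, Doha, Quito]
Visit Milan; enqueue Porto → queue [Kyoto, Kigali, Perth, Doha, Quito, Porto]
Visit Kyoto; enqueue Bogota → queue [Kigali, Perth, Doha, Quito, Porto, Bogota]
Visit Kigali; enqueue Oslo, Dubai → queue [Perth, Doha, Quito, Porto, Bogota, Oslo, Dubai]
Visit Perth → queue [Doha, Quito, Porto, Bogota, Oslo, Dubai]
Visit Doha → queue [Quito, Porto, Bogota, Oslo, Dubai]
Visit Quito → queue [Porto, Bogota, Oslo, Dubai]
Visit Porto → queue [Bogota, Oslo, Dubai]
Visit Bogota → queue [Oslo, Dubai]
Visit Oslo; enqueue Delhi → queue [Dubai, Delhi]
Visit Dubai → queue [Delhi]
Visit Delhi → queue []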